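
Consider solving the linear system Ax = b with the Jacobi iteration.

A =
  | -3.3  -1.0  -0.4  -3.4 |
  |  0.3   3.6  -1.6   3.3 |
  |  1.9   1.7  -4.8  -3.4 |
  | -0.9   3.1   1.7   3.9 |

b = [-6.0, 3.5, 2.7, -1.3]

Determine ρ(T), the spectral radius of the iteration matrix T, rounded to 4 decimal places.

1.2229

Write A = D+L+U with D = diag(-3.3, 3.6, -4.8, 3.9).
T_J = -D⁻¹(L+U): T[0,1] = -(-1)/(-3.3) = -0.3030; T[0,0] = 0.
  T[0,:] = [+0.0000 -0.3030 -0.1212 -1.0303]
  T[1,:] = [-0.0833 +0.0000 +0.4444 -0.9167]
  T[2,:] = [+0.3958 +0.3542 +0.0000 -0.7083]
  T[3,:] = [+0.2308 -0.7949 -0.4359 +0.0000]
|roots of det(T-λI)|: 1.2229, 0.7397, 0.4513, 0.4513.
ρ(T) = max|λ| = 1.2229; 1.2229 > 1: divergent.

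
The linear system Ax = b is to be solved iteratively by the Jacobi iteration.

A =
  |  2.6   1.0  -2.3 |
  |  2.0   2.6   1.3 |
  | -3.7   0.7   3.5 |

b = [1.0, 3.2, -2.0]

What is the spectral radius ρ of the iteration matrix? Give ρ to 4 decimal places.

1.2647

Diagonal D = diag(2.6, 2.6, 3.5); L, U strict lower/upper.
Jacobi: T = -D⁻¹(L+U), T[0,2] = -(-2.3)/(2.6) = +0.8846; T[0,0] = 0.
  T[0,:] = [+0.0000, -0.3846, +0.8846]
  T[1,:] = [-0.7692, +0.0000, -0.5000]
  T[2,:] = [+1.0571, -0.2000, +0.0000]
|λ(T)| sorted: 1.2647, 0.9949, 0.2697.
ρ(T) = max|λ| = 1.2647; 1.2647 > 1: divergent.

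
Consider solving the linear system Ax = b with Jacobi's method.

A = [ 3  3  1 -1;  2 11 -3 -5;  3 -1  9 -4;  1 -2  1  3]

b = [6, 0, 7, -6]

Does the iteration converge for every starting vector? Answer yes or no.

Write A = D+L+U with D = diag(3, 11, 9, 3).
T_J = -D⁻¹(L+U): T[1,2] = -(-3)/(11) = +0.2727; T[1,1] = 0.
  T[0,:] = [+0.0000, -1.0000, -0.3333, +0.3333]
  T[1,:] = [-0.1818, +0.0000, +0.2727, +0.4545]
  T[2,:] = [-0.3333, +0.1111, +0.0000, +0.4444]
  T[3,:] = [-0.3333, +0.6667, -0.3333, +0.0000]
moduli |λ_i(T)| = 0.8757, 0.6474, 0.6474, 0.0214.
ρ(T) = max|λ| = 0.8757; 0.8757 < 1 ⇒ converges.

yes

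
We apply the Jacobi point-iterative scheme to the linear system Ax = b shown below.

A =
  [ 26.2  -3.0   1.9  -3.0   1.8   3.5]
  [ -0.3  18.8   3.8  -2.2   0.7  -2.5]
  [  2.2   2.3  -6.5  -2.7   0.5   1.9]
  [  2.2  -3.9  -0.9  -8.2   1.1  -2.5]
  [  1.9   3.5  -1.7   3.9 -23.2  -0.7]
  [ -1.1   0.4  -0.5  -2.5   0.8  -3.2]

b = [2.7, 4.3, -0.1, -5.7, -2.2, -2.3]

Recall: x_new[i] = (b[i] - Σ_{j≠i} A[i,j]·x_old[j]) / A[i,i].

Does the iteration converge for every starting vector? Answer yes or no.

yes

Diagonal D = diag(26.2, 18.8, -6.5, -8.2, -23.2, -3.2); L, U strict lower/upper.
T_J = -D⁻¹(L+U): T[1,3] = -(-2.2)/(18.8) = +0.1170; T[1,1] = 0.
  T[0,:] = [+0.0000  +0.1145  -0.0725  +0.1145  -0.0687  -0.1336]
  T[1,:] = [+0.0160  +0.0000  -0.2021  +0.1170  -0.0372  +0.1330]
  T[2,:] = [+0.3385  +0.3538  +0.0000  -0.4154  +0.0769  +0.2923]
  T[3,:] = [+0.2683  -0.4756  -0.1098  +0.0000  +0.1341  -0.3049]
  T[4,:] = [+0.0819  +0.1509  -0.0733  +0.1681  +0.0000  -0.0302]
  T[5,:] = [-0.3438  +0.1250  -0.1562  -0.7812  +0.2500  +0.0000]
|roots of det(T-λI)|: 0.5754, 0.4676, 0.4676, 0.3678, 0.3678, 0.0947.
ρ(T) = max|λ| = 0.5754; 0.5754 < 1 ⇒ converges.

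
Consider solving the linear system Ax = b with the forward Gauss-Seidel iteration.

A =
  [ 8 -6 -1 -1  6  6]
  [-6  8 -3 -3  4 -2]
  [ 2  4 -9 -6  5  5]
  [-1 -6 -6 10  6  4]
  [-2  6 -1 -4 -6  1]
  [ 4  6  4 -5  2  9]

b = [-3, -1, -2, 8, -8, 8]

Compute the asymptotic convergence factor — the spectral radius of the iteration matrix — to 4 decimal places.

1.1599

Split A = D + L + U, D = diag(8, 8, -9, 10, -6, 9).
GS T = -(D+L)⁻¹U: row 0 first, T[0,3] = -(-1)/(8) = +0.1250; later rows by forward substitution.
  T[0,:] = [+0.0000, +0.7500, +0.1250, +0.1250, -0.7500, -0.7500]
  T[1,:] = [+0.0000, +0.5625, +0.4688, +0.4688, -1.0625, -0.3125]
  T[2,:] = [+0.0000, +0.4167, +0.2361, -0.4306, -0.0833, +0.2500]
  T[3,:] = [+0.0000, +0.6625, +0.4354, +0.0354, -1.3625, -0.5125]
  T[4,:] = [+0.0000, -0.1986, +0.0975, +0.4752, +0.1097, +0.4042]
  T[5,:] = [+0.0000, -0.4813, -0.2528, -0.2626, +0.2974, +0.0560]
moduli |λ_i(T)| = 1.1599, 0.5940, 0.5940, 0.2525, 0.0806, 0.0000.
ρ = 1.1599; 1.1599 > 1 ⇒ diverges.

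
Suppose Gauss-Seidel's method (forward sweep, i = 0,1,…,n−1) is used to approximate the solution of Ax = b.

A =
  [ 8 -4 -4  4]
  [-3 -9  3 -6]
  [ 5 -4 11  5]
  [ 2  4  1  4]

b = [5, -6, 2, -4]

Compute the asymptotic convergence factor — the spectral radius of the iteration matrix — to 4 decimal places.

0.9484

A = D + L + U where D = diag(8, -9, 11, 4).
GS T = -(D+L)⁻¹U: row 0 first, T[0,3] = -(4)/(8) = -0.5000; later rows by forward substitution.
  T[0,:] = [+0.0000 +0.5000 +0.5000 -0.5000]
  T[1,:] = [+0.0000 -0.1667 +0.1667 -0.5000]
  T[2,:] = [+0.0000 -0.2879 -0.1667 -0.4091]
  T[3,:] = [+0.0000 -0.0114 -0.3750 +0.8523]
|roots of det(T-λI)|: 0.9484, 0.2934, 0.1361, 0.0000.
ρ = 0.9484; 0.9484 < 1, so it converges for any x₀.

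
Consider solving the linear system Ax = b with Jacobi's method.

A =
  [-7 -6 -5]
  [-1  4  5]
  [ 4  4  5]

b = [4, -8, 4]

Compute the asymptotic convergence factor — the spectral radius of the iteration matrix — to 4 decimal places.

Let D = diag(-7, 4, 5); L, U the strict triangles.
T_J = -D⁻¹(L+U): T[2,0] = -(4)/(5) = -0.8000; T[2,2] = 0.
  T[0,:] = [+0.0000, -0.8571, -0.7143]
  T[1,:] = [+0.2500, +0.0000, -1.2500]
  T[2,:] = [-0.8000, -0.8000, +0.0000]
|λ(T)| sorted: 1.3705, 0.7219, 0.7219.
spectral radius ρ = 1.3705; 1.3705 > 1: divergent.

1.3705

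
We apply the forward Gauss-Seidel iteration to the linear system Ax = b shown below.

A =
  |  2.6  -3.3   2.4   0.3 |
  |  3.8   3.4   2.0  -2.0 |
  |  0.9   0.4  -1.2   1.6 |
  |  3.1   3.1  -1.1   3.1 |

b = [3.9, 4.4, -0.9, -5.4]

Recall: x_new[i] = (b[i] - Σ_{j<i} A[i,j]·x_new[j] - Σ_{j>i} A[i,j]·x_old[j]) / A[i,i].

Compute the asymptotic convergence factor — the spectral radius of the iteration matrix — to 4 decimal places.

1.6323

A = D + L + U where D = diag(2.6, 3.4, -1.2, 3.1).
T_GS = -(D+L)⁻¹U: row 0 first, T[0,3] = -(0.3)/(2.6) = -0.1154; later rows by forward substitution.
  T[0,:] = [+0.0000 +1.2692 -0.9231 -0.1154]
  T[1,:] = [+0.0000 -1.4186 +0.4434 +0.7172]
  T[2,:] = [+0.0000 +0.4791 -0.5445 +1.4859]
  T[3,:] = [+0.0000 +0.3193 +0.2864 -0.0746]
moduli |λ_i(T)| = 1.6323, 1.0095, 0.6041, 0.0000.
spectral radius ρ = 1.6323; 1.6323 > 1, so it fails to converge.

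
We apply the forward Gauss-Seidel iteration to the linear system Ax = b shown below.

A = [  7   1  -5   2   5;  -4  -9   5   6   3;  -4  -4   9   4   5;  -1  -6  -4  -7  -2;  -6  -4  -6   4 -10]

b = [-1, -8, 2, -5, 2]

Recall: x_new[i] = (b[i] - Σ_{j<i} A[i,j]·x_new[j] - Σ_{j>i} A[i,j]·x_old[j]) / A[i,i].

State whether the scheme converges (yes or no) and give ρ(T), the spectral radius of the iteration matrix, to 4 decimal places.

no, ρ = 1.1786

Write A = D+L+U with D = diag(7, -9, 9, -7, -10).
T_GS = -(D+L)⁻¹U: row 0 first, T[0,2] = -(-5)/(7) = +0.7143; later rows by forward substitution.
  T[0,:] = [+0.0000, -0.1429, +0.7143, -0.2857, -0.7143]
  T[1,:] = [+0.0000, +0.0635, +0.2381, +0.7937, +0.6508]
  T[2,:] = [+0.0000, -0.0353, +0.4233, -0.2187, -0.5838]
  T[3,:] = [+0.0000, -0.0139, -0.5480, -0.5145, -0.4079]
  T[4,:] = [+0.0000, +0.0759, -0.9970, -0.2206, +0.3554]
|λ(T)| sorted: 1.1786, 0.9143, 0.0749, 0.0749, 0.0000.
ρ(T) = max|λ| = 1.1786; 1.1786 > 1 ⇒ diverges.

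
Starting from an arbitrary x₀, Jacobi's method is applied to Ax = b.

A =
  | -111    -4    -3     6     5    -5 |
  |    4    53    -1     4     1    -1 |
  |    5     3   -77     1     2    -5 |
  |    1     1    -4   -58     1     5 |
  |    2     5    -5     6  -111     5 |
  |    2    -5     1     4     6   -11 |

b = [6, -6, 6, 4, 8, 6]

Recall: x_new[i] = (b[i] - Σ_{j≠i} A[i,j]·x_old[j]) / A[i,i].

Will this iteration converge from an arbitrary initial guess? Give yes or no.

Let D = diag(-111, 53, -77, -58, -111, -11); L, U the strict triangles.
Jacobi T = -D⁻¹(L+U): T[1,5] = -(-1)/(53) = +0.0189; T[1,1] = 0.
  T[0,:] = [+0.0000 -0.0360 -0.0270 +0.0541 +0.0450 -0.0450]
  T[1,:] = [-0.0755 +0.0000 +0.0189 -0.0755 -0.0189 +0.0189]
  T[2,:] = [+0.0649 +0.0390 +0.0000 +0.0130 +0.0260 -0.0649]
  T[3,:] = [+0.0172 +0.0172 -0.0690 +0.0000 +0.0172 +0.0862]
  T[4,:] = [+0.0180 +0.0450 -0.0450 +0.0541 +0.0000 +0.0450]
  T[5,:] = [+0.1818 -0.4545 +0.0909 +0.3636 +0.5455 +0.0000]
|roots of det(T-λI)|: 0.2786, 0.1526, 0.1526, 0.0796, 0.0796, 0.0296.
ρ = 0.2786; 0.2786 < 1, so it converges for any x₀.

yes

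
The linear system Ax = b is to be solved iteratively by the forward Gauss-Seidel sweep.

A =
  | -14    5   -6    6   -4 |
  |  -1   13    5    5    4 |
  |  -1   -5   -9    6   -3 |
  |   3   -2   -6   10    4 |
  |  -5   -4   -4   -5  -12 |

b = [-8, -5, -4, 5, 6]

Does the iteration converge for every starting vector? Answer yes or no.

yes

Let D = diag(-14, 13, -9, 10, -12); L, U the strict triangles.
Gauss-Seidel: T = -(D+L)⁻¹U, row 0 first, T[0,1] = -(5)/(-14) = +0.3571; later rows by forward substitution.
  T[0,:] = [+0.0000  +0.3571  -0.4286  +0.4286  -0.2857]
  T[1,:] = [+0.0000  +0.0275  -0.4176  -0.3516  -0.3297]
  T[2,:] = [+0.0000  -0.0549  +0.2796  +0.8144  -0.1184]
  T[3,:] = [+0.0000  -0.1346  +0.2128  +0.2897  -0.4513]
  T[4,:] = [+0.0000  -0.0836  +0.1359  -0.4536  +0.4565]
|eigenvalues of T|: 0.9050, 0.5833, 0.3532, 0.0819, 0.0000.
spectral radius ρ = 0.9050; 0.9050 < 1: convergent.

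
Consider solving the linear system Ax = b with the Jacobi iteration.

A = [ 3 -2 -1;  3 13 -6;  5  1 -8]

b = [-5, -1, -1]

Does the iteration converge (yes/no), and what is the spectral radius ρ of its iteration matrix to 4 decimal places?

yes, ρ = 0.6331

A = D + L + U where D = diag(3, 13, -8).
Jacobi: T = -D⁻¹(L+U), T[1,0] = -(3)/(13) = -0.2308; T[1,1] = 0.
  T[0,:] = [+0.0000 +0.6667 +0.3333]
  T[1,:] = [-0.2308 +0.0000 +0.4615]
  T[2,:] = [+0.6250 +0.1250 +0.0000]
|roots of det(T-λI)|: 0.6331, 0.5372, 0.5372.
spectral radius ρ = 0.6331; 0.6331 < 1: convergent.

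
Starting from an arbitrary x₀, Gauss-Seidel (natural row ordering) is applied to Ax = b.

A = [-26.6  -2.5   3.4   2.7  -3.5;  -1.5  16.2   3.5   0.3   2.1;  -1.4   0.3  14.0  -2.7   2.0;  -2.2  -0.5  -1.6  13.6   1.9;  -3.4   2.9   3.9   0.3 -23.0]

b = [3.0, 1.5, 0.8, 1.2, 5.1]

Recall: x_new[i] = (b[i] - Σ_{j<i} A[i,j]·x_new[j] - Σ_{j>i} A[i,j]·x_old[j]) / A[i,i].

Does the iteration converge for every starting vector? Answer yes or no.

Write A = D+L+U with D = diag(-26.6, 16.2, 14, 13.6, -23).
T_GS = -(D+L)⁻¹U: row 0 first, T[0,3] = -(2.7)/(-26.6) = +0.1015; later rows by forward substitution.
  T[0,:] = [+0.0000 -0.0940 +0.1278 +0.1015 -0.1316]
  T[1,:] = [+0.0000 -0.0087 -0.2042 -0.0091 -0.1418]
  T[2,:] = [+0.0000 -0.0092 +0.0172 +0.2032 -0.1530]
  T[3,:] = [+0.0000 -0.0166 +0.0152 +0.0400 -0.1842]
  T[4,:] = [+0.0000 +0.0110 -0.0415 +0.0188 -0.0268]
|eigenvalues of T|: 0.1703, 0.1176, 0.1176, 0.0343, 0.0000.
spectral radius ρ = 0.1703; 0.1703 < 1, so it converges for any x₀.

yes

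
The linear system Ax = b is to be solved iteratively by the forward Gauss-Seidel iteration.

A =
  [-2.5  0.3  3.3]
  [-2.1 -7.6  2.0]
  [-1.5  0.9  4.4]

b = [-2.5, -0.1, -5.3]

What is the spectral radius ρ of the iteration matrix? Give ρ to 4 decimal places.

A = D + L + U where D = diag(-2.5, -7.6, 4.4).
GS T = -(D+L)⁻¹U: row 0 first, T[0,2] = -(3.3)/(-2.5) = +1.3200; later rows by forward substitution.
  T[0,:] = [+0.0000 +0.1200 +1.3200]
  T[1,:] = [+0.0000 -0.0332 -0.1016]
  T[2,:] = [+0.0000 +0.0477 +0.4708]
|λ(T)| sorted: 0.4610, 0.0234, 0.0000.
spectral radius ρ = 0.4610; 0.4610 < 1 ⇒ converges.

0.4610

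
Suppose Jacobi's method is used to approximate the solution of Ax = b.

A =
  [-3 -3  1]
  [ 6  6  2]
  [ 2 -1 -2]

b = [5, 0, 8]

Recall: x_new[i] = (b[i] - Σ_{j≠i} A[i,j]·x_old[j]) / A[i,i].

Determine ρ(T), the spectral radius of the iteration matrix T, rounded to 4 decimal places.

Let D = diag(-3, 6, -2); L, U the strict triangles.
T_J = -D⁻¹(L+U): T[0,1] = -(-3)/(-3) = -1.0000; T[0,0] = 0.
  T[0,:] = [+0.0000  -1.0000  +0.3333]
  T[1,:] = [-1.0000  +0.0000  -0.3333]
  T[2,:] = [+1.0000  -0.5000  +0.0000]
moduli |λ_i(T)| = 1.3660, 1.0000, 0.3660.
ρ = 1.3660; 1.3660 > 1: divergent.

1.3660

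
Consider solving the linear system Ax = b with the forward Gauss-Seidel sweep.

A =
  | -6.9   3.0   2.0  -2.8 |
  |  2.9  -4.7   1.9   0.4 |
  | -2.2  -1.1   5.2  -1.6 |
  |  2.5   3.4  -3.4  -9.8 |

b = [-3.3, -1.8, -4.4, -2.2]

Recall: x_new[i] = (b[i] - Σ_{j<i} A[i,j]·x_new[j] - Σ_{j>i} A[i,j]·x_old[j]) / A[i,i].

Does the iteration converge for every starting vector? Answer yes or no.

Write A = D+L+U with D = diag(-6.9, -4.7, 5.2, -9.8).
GS T = -(D+L)⁻¹U: row 0 first, T[0,1] = -(3)/(-6.9) = +0.4348; later rows by forward substitution.
  T[0,:] = [+0.0000  +0.4348  +0.2899  -0.4058]
  T[1,:] = [+0.0000  +0.2683  +0.5831  -0.1653]
  T[2,:] = [+0.0000  +0.2407  +0.2460  +0.1010]
  T[3,:] = [+0.0000  +0.1205  +0.1909  -0.1959]
|roots of det(T-λI)|: 0.6300, 0.2048, 0.1069, 0.0000.
ρ(T) = max|λ| = 0.6300; 0.6300 < 1 ⇒ converges.

yes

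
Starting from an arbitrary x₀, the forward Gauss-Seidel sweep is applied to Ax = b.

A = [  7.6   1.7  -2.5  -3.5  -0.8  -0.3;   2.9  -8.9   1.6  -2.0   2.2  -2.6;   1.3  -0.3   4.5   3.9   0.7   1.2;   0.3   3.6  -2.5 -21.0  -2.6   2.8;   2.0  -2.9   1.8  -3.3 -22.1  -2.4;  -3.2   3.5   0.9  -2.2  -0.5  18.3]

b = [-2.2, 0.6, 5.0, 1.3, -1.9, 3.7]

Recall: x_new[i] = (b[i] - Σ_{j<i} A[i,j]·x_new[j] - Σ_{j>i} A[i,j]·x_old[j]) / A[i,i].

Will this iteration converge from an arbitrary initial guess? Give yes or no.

yes

Split A = D + L + U, D = diag(7.6, -8.9, 4.5, -21, -22.1, 18.3).
T_GS = -(D+L)⁻¹U: row 0 first, T[0,2] = -(-2.5)/(7.6) = +0.3289; later rows by forward substitution.
  T[0,:] = [+0.0000, -0.2237, +0.3289, +0.4605, +0.1053, +0.0395]
  T[1,:] = [+0.0000, -0.0729, +0.2870, -0.0747, +0.2815, -0.2793]
  T[2,:] = [+0.0000, +0.0598, -0.0759, -1.0047, -0.1672, -0.2967]
  T[3,:] = [+0.0000, -0.0228, +0.0629, +0.1134, -0.0541, +0.1213]
  T[4,:] = [+0.0000, -0.0024, -0.0235, -0.0473, -0.0329, -0.1107]
  T[5,:] = [+0.0000, -0.0309, +0.0133, +0.1566, -0.0346, +0.0865]
|eigenvalues of T|: 0.2319, 0.1414, 0.1414, 0.1329, 0.1329, 0.0000.
ρ = 0.2319; 0.2319 < 1 ⇒ converges.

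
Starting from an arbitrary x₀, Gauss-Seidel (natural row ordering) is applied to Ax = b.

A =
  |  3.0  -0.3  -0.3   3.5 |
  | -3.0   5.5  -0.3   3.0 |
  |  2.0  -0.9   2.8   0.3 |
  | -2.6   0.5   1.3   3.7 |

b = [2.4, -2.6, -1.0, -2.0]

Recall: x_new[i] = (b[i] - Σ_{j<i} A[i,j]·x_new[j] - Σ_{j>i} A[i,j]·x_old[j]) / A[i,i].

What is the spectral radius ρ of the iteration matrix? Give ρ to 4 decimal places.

0.6710

Let D = diag(3, 5.5, 2.8, 3.7); L, U the strict triangles.
GS T = -(D+L)⁻¹U: row 0 first, T[0,1] = -(-0.3)/(3) = +0.1000; later rows by forward substitution.
  T[0,:] = [+0.0000  +0.1000  +0.1000  -1.1667]
  T[1,:] = [+0.0000  +0.0545  +0.1091  -1.1818]
  T[2,:] = [+0.0000  -0.0539  -0.0364  +0.3463]
  T[3,:] = [+0.0000  +0.0818  +0.0683  -0.7818]
|roots of det(T-λI)|: 0.6710, 0.0854, 0.0072, 0.0000.
ρ(T) = max|λ| = 0.6710; 0.6710 < 1 ⇒ converges.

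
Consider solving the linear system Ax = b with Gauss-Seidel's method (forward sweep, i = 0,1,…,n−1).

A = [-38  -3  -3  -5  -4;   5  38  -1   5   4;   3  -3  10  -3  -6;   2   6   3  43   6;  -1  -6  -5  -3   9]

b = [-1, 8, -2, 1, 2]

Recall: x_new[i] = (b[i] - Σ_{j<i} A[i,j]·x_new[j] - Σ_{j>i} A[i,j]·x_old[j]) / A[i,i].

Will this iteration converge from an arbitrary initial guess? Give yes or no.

yes

Split A = D + L + U, D = diag(-38, 38, 10, 43, 9).
Gauss-Seidel: T = -(D+L)⁻¹U, row 0 first, T[0,3] = -(-5)/(-38) = -0.1316; later rows by forward substitution.
  T[0,:] = [+0.0000  -0.0789  -0.0789  -0.1316  -0.1053]
  T[1,:] = [+0.0000  +0.0104  +0.0367  -0.1143  -0.0914]
  T[2,:] = [+0.0000  +0.0268  +0.0347  +0.3052  +0.6042]
  T[3,:] = [+0.0000  +0.0004  -0.0039  +0.0008  -0.1640]
  T[4,:] = [+0.0000  +0.0132  +0.0337  +0.0790  +0.2083]
eigenvalue magnitudes: 0.2190, 0.0763, 0.0522, 0.0111, 0.0000.
spectral radius ρ = 0.2190; 0.2190 < 1 ⇒ converges.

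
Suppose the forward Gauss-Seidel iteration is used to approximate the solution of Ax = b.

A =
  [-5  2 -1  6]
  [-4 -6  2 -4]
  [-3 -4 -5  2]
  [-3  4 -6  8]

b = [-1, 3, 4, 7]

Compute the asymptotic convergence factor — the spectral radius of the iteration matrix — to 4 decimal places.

1.3560

Split A = D + L + U, D = diag(-5, -6, -5, 8).
T_GS = -(D+L)⁻¹U: row 0 first, T[0,3] = -(6)/(-5) = +1.2000; later rows by forward substitution.
  T[0,:] = [+0.0000 +0.4000 -0.2000 +1.2000]
  T[1,:] = [+0.0000 -0.2667 +0.4667 -1.4667]
  T[2,:] = [+0.0000 -0.0267 -0.2533 +0.8533]
  T[3,:] = [+0.0000 +0.2633 -0.4983 +1.8233]
eigenvalue magnitudes: 1.3560, 0.1214, 0.1214, 0.0000.
ρ(T) = max|λ| = 1.3560; 1.3560 > 1, so it fails to converge.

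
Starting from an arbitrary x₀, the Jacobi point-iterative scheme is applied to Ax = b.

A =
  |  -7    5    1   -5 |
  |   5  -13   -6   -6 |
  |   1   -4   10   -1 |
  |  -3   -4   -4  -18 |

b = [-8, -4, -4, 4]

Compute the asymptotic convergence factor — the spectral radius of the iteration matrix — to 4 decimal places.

Let D = diag(-7, -13, 10, -18); L, U the strict triangles.
T_J = -D⁻¹(L+U): T[1,3] = -(-6)/(-13) = -0.4615; T[1,1] = 0.
  T[0,:] = [+0.0000 +0.7143 +0.1429 -0.7143]
  T[1,:] = [+0.3846 +0.0000 -0.4615 -0.4615]
  T[2,:] = [-0.1000 +0.4000 +0.0000 +0.1000]
  T[3,:] = [-0.1667 -0.2222 -0.2222 +0.0000]
|roots of det(T-λI)|: 0.7945, 0.4452, 0.4452, 0.3978.
spectral radius ρ = 0.7945; 0.7945 < 1: convergent.

0.7945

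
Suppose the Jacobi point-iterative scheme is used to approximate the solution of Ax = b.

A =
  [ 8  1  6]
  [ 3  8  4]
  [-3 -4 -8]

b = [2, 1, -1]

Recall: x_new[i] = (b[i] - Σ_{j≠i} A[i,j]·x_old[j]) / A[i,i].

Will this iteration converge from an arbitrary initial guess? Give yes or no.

Write A = D+L+U with D = diag(8, 8, -8).
Jacobi: T = -D⁻¹(L+U), T[1,0] = -(3)/(8) = -0.3750; T[1,1] = 0.
  T[0,:] = [+0.0000, -0.1250, -0.7500]
  T[1,:] = [-0.3750, +0.0000, -0.5000]
  T[2,:] = [-0.3750, -0.5000, +0.0000]
|λ(T)| sorted: 0.8750, 0.5000, 0.3750.
spectral radius ρ = 0.8750; 0.8750 < 1: convergent.

yes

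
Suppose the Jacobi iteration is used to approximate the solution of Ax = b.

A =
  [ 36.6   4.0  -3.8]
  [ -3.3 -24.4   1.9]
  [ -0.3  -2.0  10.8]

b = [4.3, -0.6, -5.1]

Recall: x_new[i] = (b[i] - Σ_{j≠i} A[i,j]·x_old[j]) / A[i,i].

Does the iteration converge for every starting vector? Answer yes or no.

yes

Let D = diag(36.6, -24.4, 10.8); L, U the strict triangles.
Jacobi T = -D⁻¹(L+U): T[0,1] = -(4)/(36.6) = -0.1093; T[0,0] = 0.
  T[0,:] = [+0.0000  -0.1093  +0.1038]
  T[1,:] = [-0.1352  +0.0000  +0.0779]
  T[2,:] = [+0.0278  +0.1852  +0.0000]
|roots of det(T-λI)|: 0.2131, 0.1154, 0.1154.
spectral radius ρ = 0.2131; 0.2131 < 1: convergent.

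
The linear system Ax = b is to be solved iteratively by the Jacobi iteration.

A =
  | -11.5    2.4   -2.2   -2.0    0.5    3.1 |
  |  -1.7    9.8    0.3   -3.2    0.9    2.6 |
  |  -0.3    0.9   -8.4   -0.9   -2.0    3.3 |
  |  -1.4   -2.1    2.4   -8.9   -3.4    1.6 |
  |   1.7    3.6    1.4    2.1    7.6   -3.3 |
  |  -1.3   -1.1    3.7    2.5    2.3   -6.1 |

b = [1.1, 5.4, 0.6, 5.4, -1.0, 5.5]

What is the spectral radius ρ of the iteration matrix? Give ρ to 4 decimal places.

A = D + L + U where D = diag(-11.5, 9.8, -8.4, -8.9, 7.6, -6.1).
Jacobi: T = -D⁻¹(L+U), T[0,4] = -(0.5)/(-11.5) = +0.0435; T[0,0] = 0.
  T[0,:] = [+0.0000  +0.2087  -0.1913  -0.1739  +0.0435  +0.2696]
  T[1,:] = [+0.1735  +0.0000  -0.0306  +0.3265  -0.0918  -0.2653]
  T[2,:] = [-0.0357  +0.1071  +0.0000  -0.1071  -0.2381  +0.3929]
  T[3,:] = [-0.1573  -0.2360  +0.2697  +0.0000  -0.3820  +0.1798]
  T[4,:] = [-0.2237  -0.4737  -0.1842  -0.2763  +0.0000  +0.4342]
  T[5,:] = [-0.2131  -0.1803  +0.6066  +0.4098  +0.3770  +0.0000]
|roots of det(T-λI)|: 0.8208, 0.5538, 0.5538, 0.2097, 0.2097, 0.0804.
ρ(T) = max|λ| = 0.8208; 0.8208 < 1: convergent.

0.8208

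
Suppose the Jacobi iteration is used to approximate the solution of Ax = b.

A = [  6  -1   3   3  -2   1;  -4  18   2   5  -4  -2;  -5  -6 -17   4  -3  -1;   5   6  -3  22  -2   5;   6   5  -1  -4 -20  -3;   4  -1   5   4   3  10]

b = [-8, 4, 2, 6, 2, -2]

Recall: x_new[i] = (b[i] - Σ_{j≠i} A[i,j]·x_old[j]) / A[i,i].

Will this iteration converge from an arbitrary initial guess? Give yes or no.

Let D = diag(6, 18, -17, 22, -20, 10); L, U the strict triangles.
T_J = -D⁻¹(L+U): T[4,1] = -(5)/(-20) = +0.2500; T[4,4] = 0.
  T[0,:] = [+0.0000  +0.1667  -0.5000  -0.5000  +0.3333  -0.1667]
  T[1,:] = [+0.2222  +0.0000  -0.1111  -0.2778  +0.2222  +0.1111]
  T[2,:] = [-0.2941  -0.3529  +0.0000  +0.2353  -0.1765  -0.0588]
  T[3,:] = [-0.2273  -0.2727  +0.1364  +0.0000  +0.0909  -0.2273]
  T[4,:] = [+0.3000  +0.2500  -0.0500  -0.2000  +0.0000  -0.1500]
  T[5,:] = [-0.4000  +0.1000  -0.5000  -0.4000  -0.3000  +0.0000]
|eigenvalues of T|: 0.9432, 0.6347, 0.4168, 0.4126, 0.1817, 0.1817.
ρ(T) = max|λ| = 0.9432; 0.9432 < 1, so it converges for any x₀.

yes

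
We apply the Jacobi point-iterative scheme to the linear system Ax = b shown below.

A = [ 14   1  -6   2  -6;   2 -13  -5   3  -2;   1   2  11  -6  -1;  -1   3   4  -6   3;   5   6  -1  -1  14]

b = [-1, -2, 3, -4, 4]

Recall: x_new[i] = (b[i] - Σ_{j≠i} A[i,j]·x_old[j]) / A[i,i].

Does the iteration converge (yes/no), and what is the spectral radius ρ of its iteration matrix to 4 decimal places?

Write A = D+L+U with D = diag(14, -13, 11, -6, 14).
Jacobi: T = -D⁻¹(L+U), T[2,3] = -(-6)/(11) = +0.5455; T[2,2] = 0.
  T[0,:] = [+0.0000  -0.0714  +0.4286  -0.1429  +0.4286]
  T[1,:] = [+0.1538  +0.0000  -0.3846  +0.2308  -0.1538]
  T[2,:] = [-0.0909  -0.1818  +0.0000  +0.5455  +0.0909]
  T[3,:] = [-0.1667  +0.5000  +0.6667  +0.0000  +0.5000]
  T[4,:] = [-0.3571  -0.4286  +0.0714  +0.0714  +0.0000]
|roots of det(T-λI)|: 0.9111, 0.5062, 0.3280, 0.3280, 0.1661.
spectral radius ρ = 0.9111; 0.9111 < 1: convergent.

yes, ρ = 0.9111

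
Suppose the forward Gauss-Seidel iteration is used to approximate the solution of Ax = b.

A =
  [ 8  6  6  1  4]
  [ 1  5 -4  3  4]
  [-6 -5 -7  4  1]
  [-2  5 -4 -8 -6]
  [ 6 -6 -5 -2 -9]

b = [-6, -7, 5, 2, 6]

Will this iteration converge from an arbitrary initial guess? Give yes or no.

no

Split A = D + L + U, D = diag(8, 5, -7, -8, -9).
GS T = -(D+L)⁻¹U: row 0 first, T[0,3] = -(1)/(8) = -0.1250; later rows by forward substitution.
  T[0,:] = [+0.0000 -0.7500 -0.7500 -0.1250 -0.5000]
  T[1,:] = [+0.0000 +0.1500 +0.9500 -0.5750 -0.7000]
  T[2,:] = [+0.0000 +0.5357 -0.0357 +1.0893 +1.0714]
  T[3,:] = [+0.0000 +0.0134 +0.7991 -0.8728 -1.5982]
  T[4,:] = [+0.0000 -0.9006 -1.2911 -0.1112 -0.1067]
|roots of det(T-λI)|: 1.1702, 0.9530, 0.3921, 0.3921, 0.0000.
spectral radius ρ = 1.1702; 1.1702 > 1 ⇒ diverges.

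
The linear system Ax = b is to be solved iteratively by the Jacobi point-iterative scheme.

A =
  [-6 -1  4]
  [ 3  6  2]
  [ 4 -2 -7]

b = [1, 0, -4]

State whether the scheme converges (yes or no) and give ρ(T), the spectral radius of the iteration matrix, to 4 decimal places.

yes, ρ = 0.8427

Split A = D + L + U, D = diag(-6, 6, -7).
Jacobi: T = -D⁻¹(L+U), T[1,0] = -(3)/(6) = -0.5000; T[1,1] = 0.
  T[0,:] = [+0.0000  -0.1667  +0.6667]
  T[1,:] = [-0.5000  +0.0000  -0.3333]
  T[2,:] = [+0.5714  -0.2857  +0.0000]
moduli |λ_i(T)| = 0.8427, 0.5853, 0.2574.
ρ = 0.8427; 0.8427 < 1: convergent.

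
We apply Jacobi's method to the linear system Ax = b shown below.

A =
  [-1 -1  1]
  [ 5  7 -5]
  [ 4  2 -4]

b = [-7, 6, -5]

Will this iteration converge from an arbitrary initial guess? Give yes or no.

no

Split A = D + L + U, D = diag(-1, 7, -4).
T_J = -D⁻¹(L+U): T[0,1] = -(-1)/(-1) = -1.0000; T[0,0] = 0.
  T[0,:] = [+0.0000  -1.0000  +1.0000]
  T[1,:] = [-0.7143  +0.0000  +0.7143]
  T[2,:] = [+1.0000  +0.5000  +0.0000]
eigenvalue magnitudes: 1.6495, 1.0000, 0.6495.
ρ = 1.6495; 1.6495 > 1 ⇒ diverges.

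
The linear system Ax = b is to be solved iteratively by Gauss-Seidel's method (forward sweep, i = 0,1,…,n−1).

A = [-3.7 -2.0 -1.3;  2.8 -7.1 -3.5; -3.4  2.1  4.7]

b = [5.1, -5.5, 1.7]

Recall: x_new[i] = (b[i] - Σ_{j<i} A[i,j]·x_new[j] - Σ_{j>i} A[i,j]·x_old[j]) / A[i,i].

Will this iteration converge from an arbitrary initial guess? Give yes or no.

Write A = D+L+U with D = diag(-3.7, -7.1, 4.7).
T_GS = -(D+L)⁻¹U: row 0 first, T[0,2] = -(-1.3)/(-3.7) = -0.3514; later rows by forward substitution.
  T[0,:] = [+0.0000 -0.5405 -0.3514]
  T[1,:] = [+0.0000 -0.2132 -0.6315]
  T[2,:] = [+0.0000 -0.2958 +0.0280]
|roots of det(T-λI)|: 0.5413, 0.3561, 0.0000.
ρ = 0.5413; 0.5413 < 1, so it converges for any x₀.

yes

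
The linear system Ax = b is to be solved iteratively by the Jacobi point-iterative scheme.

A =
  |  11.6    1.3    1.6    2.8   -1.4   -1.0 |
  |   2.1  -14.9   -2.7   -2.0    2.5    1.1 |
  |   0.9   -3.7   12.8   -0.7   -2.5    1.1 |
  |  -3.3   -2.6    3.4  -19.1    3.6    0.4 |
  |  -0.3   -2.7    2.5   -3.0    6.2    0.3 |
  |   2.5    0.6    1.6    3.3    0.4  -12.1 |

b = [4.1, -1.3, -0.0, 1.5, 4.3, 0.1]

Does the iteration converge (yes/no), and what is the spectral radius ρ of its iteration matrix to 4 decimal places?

A = D + L + U where D = diag(11.6, -14.9, 12.8, -19.1, 6.2, -12.1).
Jacobi T = -D⁻¹(L+U): T[1,5] = -(1.1)/(-14.9) = +0.0738; T[1,1] = 0.
  T[0,:] = [+0.0000 -0.1121 -0.1379 -0.2414 +0.1207 +0.0862]
  T[1,:] = [+0.1409 +0.0000 -0.1812 -0.1342 +0.1678 +0.0738]
  T[2,:] = [-0.0703 +0.2891 +0.0000 +0.0547 +0.1953 -0.0859]
  T[3,:] = [-0.1728 -0.1361 +0.1780 +0.0000 +0.1885 +0.0209]
  T[4,:] = [+0.0484 +0.4355 -0.4032 +0.4839 +0.0000 -0.0484]
  T[5,:] = [+0.2066 +0.0496 +0.1322 +0.2727 +0.0331 +0.0000]
eigenvalue magnitudes: 0.5397, 0.3260, 0.3260, 0.2971, 0.0580, 0.0550.
spectral radius ρ = 0.5397; 0.5397 < 1: convergent.

yes, ρ = 0.5397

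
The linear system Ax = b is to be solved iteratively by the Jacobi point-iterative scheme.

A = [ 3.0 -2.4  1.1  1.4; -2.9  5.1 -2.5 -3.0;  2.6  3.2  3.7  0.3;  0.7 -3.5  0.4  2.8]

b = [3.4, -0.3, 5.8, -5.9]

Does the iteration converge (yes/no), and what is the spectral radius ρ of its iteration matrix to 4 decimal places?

no, ρ = 1.2786

Split A = D + L + U, D = diag(3, 5.1, 3.7, 2.8).
T_J = -D⁻¹(L+U): T[3,0] = -(0.7)/(2.8) = -0.2500; T[3,3] = 0.
  T[0,:] = [+0.0000  +0.8000  -0.3667  -0.4667]
  T[1,:] = [+0.5686  +0.0000  +0.4902  +0.5882]
  T[2,:] = [-0.7027  -0.8649  +0.0000  -0.0811]
  T[3,:] = [-0.2500  +1.2500  -0.1429  +0.0000]
|roots of det(T-λI)|: 1.2786, 0.5866, 0.5866, 0.1195.
spectral radius ρ = 1.2786; 1.2786 > 1 ⇒ diverges.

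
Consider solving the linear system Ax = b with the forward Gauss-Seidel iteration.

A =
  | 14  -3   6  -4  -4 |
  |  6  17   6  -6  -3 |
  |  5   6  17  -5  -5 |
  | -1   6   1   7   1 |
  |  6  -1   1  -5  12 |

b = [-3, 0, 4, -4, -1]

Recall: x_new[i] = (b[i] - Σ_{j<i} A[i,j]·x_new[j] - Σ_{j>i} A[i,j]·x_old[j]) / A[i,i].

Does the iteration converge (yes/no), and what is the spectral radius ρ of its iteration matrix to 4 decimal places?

A = D + L + U where D = diag(14, 17, 17, 7, 12).
Gauss-Seidel: T = -(D+L)⁻¹U, row 0 first, T[0,4] = -(-4)/(14) = +0.2857; later rows by forward substitution.
  T[0,:] = [+0.0000, +0.2143, -0.4286, +0.2857, +0.2857]
  T[1,:] = [+0.0000, -0.0756, -0.2017, +0.2521, +0.0756]
  T[2,:] = [+0.0000, -0.0363, +0.1972, +0.1211, +0.1834]
  T[3,:] = [+0.0000, +0.1006, +0.0835, -0.1926, -0.1931]
  T[4,:] = [+0.0000, -0.0685, +0.2158, -0.2122, -0.2323]
eigenvalue magnitudes: 0.5031, 0.2969, 0.1625, 0.0654, 0.0000.
ρ = 0.5031; 0.5031 < 1 ⇒ converges.

yes, ρ = 0.5031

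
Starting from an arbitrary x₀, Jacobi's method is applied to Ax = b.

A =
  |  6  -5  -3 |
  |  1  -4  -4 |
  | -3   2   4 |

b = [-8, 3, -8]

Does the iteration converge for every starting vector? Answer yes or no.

Let D = diag(6, -4, 4); L, U the strict triangles.
T_J = -D⁻¹(L+U): T[0,2] = -(-3)/(6) = +0.5000; T[0,0] = 0.
  T[0,:] = [+0.0000 +0.8333 +0.5000]
  T[1,:] = [+0.2500 +0.0000 -1.0000]
  T[2,:] = [+0.7500 -0.5000 +0.0000]
|eigenvalues of T|: 1.2740, 0.7346, 0.7346.
spectral radius ρ = 1.2740; 1.2740 > 1: divergent.

no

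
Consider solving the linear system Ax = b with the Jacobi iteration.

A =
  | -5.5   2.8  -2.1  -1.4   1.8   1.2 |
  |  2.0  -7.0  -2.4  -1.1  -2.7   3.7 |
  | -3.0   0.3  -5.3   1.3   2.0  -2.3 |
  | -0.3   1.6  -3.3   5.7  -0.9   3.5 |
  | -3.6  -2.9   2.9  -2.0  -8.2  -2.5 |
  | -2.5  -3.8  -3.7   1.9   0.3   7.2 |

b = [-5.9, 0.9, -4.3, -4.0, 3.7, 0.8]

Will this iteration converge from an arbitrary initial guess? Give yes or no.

Write A = D+L+U with D = diag(-5.5, -7, -5.3, 5.7, -8.2, 7.2).
Jacobi: T = -D⁻¹(L+U), T[0,1] = -(2.8)/(-5.5) = +0.5091; T[0,0] = 0.
  T[0,:] = [+0.0000  +0.5091  -0.3818  -0.2545  +0.3273  +0.2182]
  T[1,:] = [+0.2857  +0.0000  -0.3429  -0.1571  -0.3857  +0.5286]
  T[2,:] = [-0.5660  +0.0566  +0.0000  +0.2453  +0.3774  -0.4340]
  T[3,:] = [+0.0526  -0.2807  +0.5789  +0.0000  +0.1579  -0.6140]
  T[4,:] = [-0.4390  -0.3537  +0.3537  -0.2439  +0.0000  -0.3049]
  T[5,:] = [+0.3472  +0.5278  +0.5139  -0.2639  -0.0417  +0.0000]
eigenvalue magnitudes: 1.2375, 0.6712, 0.4691, 0.4691, 0.2147, 0.2147.
spectral radius ρ = 1.2375; 1.2375 > 1, so it fails to converge.

no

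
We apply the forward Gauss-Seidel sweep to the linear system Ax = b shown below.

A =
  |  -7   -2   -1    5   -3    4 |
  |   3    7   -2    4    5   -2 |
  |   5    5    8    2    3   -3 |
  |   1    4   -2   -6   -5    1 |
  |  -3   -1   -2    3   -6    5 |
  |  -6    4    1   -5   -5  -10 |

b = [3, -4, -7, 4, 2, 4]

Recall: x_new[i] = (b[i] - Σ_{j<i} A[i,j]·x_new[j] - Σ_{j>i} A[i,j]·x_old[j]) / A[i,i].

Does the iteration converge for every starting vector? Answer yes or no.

no

Write A = D+L+U with D = diag(-7, 7, 8, -6, -6, -10).
GS T = -(D+L)⁻¹U: row 0 first, T[0,2] = -(-1)/(-7) = -0.1429; later rows by forward substitution.
  T[0,:] = [+0.0000 -0.2857 -0.1429 +0.7143 -0.4286 +0.5714]
  T[1,:] = [+0.0000 +0.1224 +0.3469 -0.8776 -0.5306 +0.0408]
  T[2,:] = [+0.0000 +0.1020 -0.1276 -0.1480 +0.2245 -0.0077]
  T[3,:] = [+0.0000 -0.0000 +0.2500 -0.4167 -1.3333 +0.2917]
  T[4,:] = [+0.0000 +0.0884 +0.1811 -0.3699 -0.4388 +0.6892]
  T[5,:] = [+0.0000 +0.1864 -0.0038 -0.4011 +0.9534 -0.8177]
|roots of det(T-λI)|: 1.4919, 0.6866, 0.6365, 0.1488, 0.0877, 0.0000.
ρ = 1.4919; 1.4919 > 1, so it fails to converge.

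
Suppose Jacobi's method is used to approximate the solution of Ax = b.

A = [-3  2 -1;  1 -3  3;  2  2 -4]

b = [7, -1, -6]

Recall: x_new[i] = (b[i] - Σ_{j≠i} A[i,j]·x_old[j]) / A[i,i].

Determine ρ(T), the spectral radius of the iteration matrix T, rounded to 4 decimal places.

0.9251

A = D + L + U where D = diag(-3, -3, -4).
T_J = -D⁻¹(L+U): T[2,1] = -(2)/(-4) = +0.5000; T[2,2] = 0.
  T[0,:] = [+0.0000 +0.6667 -0.3333]
  T[1,:] = [+0.3333 +0.0000 +1.0000]
  T[2,:] = [+0.5000 +0.5000 +0.0000]
eigenvalue magnitudes: 0.9251, 0.5480, 0.5480.
ρ = 0.9251; 0.9251 < 1: convergent.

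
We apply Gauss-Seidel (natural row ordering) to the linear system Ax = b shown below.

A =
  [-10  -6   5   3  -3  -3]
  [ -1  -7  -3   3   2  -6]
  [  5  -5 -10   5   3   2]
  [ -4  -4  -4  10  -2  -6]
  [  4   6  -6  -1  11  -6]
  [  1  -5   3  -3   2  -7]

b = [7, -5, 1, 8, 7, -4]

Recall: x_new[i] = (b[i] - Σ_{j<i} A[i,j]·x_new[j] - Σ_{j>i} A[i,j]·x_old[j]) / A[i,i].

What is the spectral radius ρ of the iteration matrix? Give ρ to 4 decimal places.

1.2519

Write A = D+L+U with D = diag(-10, -7, -10, 10, 11, -7).
GS T = -(D+L)⁻¹U: row 0 first, T[0,3] = -(3)/(-10) = +0.3000; later rows by forward substitution.
  T[0,:] = [+0.0000  -0.6000  +0.5000  +0.3000  -0.3000  -0.3000]
  T[1,:] = [+0.0000  +0.0857  -0.5000  +0.3857  +0.3286  -0.8143]
  T[2,:] = [+0.0000  -0.3429  +0.5000  +0.4571  -0.0143  +0.4571]
  T[3,:] = [+0.0000  -0.3429  +0.2000  +0.4571  +0.2057  +0.3371]
  T[4,:] = [+0.0000  -0.0468  +0.3818  -0.0286  -0.0592  +1.3787]
  T[5,:] = [+0.0000  -0.1603  +0.6662  -0.2408  -0.3888  +0.9841]
moduli |λ_i(T)| = 1.2519, 0.6074, 0.6074, 0.0659, 0.0659, 0.0000.
spectral radius ρ = 1.2519; 1.2519 > 1, so it fails to converge.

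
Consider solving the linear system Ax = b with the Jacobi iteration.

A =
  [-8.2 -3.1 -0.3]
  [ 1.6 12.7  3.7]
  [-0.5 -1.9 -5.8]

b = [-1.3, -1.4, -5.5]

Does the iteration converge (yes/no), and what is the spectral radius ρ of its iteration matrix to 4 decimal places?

Let D = diag(-8.2, 12.7, -5.8); L, U the strict triangles.
Jacobi: T = -D⁻¹(L+U), T[2,1] = -(-1.9)/(-5.8) = -0.3276; T[2,2] = 0.
  T[0,:] = [+0.0000  -0.3780  -0.0366]
  T[1,:] = [-0.1260  +0.0000  -0.2913]
  T[2,:] = [-0.0862  -0.3276  +0.0000]
|roots of det(T-λI)|: 0.4156, 0.3370, 0.0786.
spectral radius ρ = 0.4156; 0.4156 < 1 ⇒ converges.

yes, ρ = 0.4156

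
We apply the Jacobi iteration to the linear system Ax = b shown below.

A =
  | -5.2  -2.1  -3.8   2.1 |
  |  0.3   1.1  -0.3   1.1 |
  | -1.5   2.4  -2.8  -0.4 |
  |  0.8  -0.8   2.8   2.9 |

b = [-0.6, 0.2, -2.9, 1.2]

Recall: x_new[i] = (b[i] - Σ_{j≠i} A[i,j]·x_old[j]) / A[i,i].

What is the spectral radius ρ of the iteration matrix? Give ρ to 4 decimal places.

1.2297

Split A = D + L + U, D = diag(-5.2, 1.1, -2.8, 2.9).
T_J = -D⁻¹(L+U): T[3,1] = -(-0.8)/(2.9) = +0.2759; T[3,3] = 0.
  T[0,:] = [+0.0000, -0.4038, -0.7308, +0.4038]
  T[1,:] = [-0.2727, +0.0000, +0.2727, -1.0000]
  T[2,:] = [-0.5357, +0.8571, +0.0000, -0.1429]
  T[3,:] = [-0.2759, +0.2759, -0.9655, +0.0000]
eigenvalue magnitudes: 1.2297, 0.8966, 0.8966, 0.2201.
spectral radius ρ = 1.2297; 1.2297 > 1, so it fails to converge.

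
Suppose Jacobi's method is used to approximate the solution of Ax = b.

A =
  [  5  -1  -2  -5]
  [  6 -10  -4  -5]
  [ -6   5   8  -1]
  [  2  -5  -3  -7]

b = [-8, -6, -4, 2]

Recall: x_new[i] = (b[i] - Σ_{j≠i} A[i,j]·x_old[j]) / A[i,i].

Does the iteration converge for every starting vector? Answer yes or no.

no

Split A = D + L + U, D = diag(5, -10, 8, -7).
Jacobi T = -D⁻¹(L+U): T[1,2] = -(-4)/(-10) = -0.4000; T[1,1] = 0.
  T[0,:] = [+0.0000 +0.2000 +0.4000 +1.0000]
  T[1,:] = [+0.6000 +0.0000 -0.4000 -0.5000]
  T[2,:] = [+0.7500 -0.6250 +0.0000 +0.1250]
  T[3,:] = [+0.2857 -0.7143 -0.4286 +0.0000]
eigenvalue magnitudes: 1.4538, 0.6682, 0.6682, 0.3796.
ρ = 1.4538; 1.4538 > 1, so it fails to converge.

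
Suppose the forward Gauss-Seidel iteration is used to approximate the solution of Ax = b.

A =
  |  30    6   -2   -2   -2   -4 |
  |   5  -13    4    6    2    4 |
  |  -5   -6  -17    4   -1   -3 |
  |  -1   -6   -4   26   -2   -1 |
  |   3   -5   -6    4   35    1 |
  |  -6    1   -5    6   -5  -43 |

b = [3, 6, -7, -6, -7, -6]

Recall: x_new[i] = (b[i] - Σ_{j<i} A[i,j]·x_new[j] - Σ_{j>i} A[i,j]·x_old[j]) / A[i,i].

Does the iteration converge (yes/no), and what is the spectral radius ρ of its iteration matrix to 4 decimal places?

yes, ρ = 0.2642

Let D = diag(30, -13, -17, 26, 35, -43); L, U the strict triangles.
Gauss-Seidel: T = -(D+L)⁻¹U, row 0 first, T[0,1] = -(6)/(30) = -0.2000; later rows by forward substitution.
  T[0,:] = [+0.0000 -0.2000 +0.0667 +0.0667 +0.0667 +0.1333]
  T[1,:] = [+0.0000 -0.0769 +0.3333 +0.4872 +0.1795 +0.3590]
  T[2,:] = [+0.0000 +0.0860 -0.1373 +0.0437 -0.1418 -0.3424]
  T[3,:] = [+0.0000 -0.0122 +0.0584 +0.1217 +0.0991 +0.0738]
  T[4,:] = [+0.0000 +0.0223 +0.0117 +0.0575 -0.0157 -0.0558]
  T[5,:] = [+0.0000 +0.0118 +0.0212 +0.0072 +0.0270 +0.0463]
|λ(T)| sorted: 0.2642, 0.1846, 0.0500, 0.0500, 0.0364, 0.0000.
ρ(T) = max|λ| = 0.2642; 0.2642 < 1: convergent.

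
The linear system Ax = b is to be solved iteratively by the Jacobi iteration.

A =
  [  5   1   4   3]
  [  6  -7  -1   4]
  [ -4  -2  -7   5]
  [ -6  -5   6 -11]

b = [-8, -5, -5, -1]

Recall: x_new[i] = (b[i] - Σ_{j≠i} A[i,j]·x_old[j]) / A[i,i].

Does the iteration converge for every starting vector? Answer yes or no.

no

Let D = diag(5, -7, -7, -11); L, U the strict triangles.
T_J = -D⁻¹(L+U): T[0,3] = -(3)/(5) = -0.6000; T[0,0] = 0.
  T[0,:] = [+0.0000 -0.2000 -0.8000 -0.6000]
  T[1,:] = [+0.8571 +0.0000 -0.1429 +0.5714]
  T[2,:] = [-0.5714 -0.2857 +0.0000 +0.7143]
  T[3,:] = [-0.5455 -0.4545 +0.5455 +0.0000]
|λ(T)| sorted: 1.3216, 0.7256, 0.7256, 0.6475.
ρ(T) = max|λ| = 1.3216; 1.3216 > 1, so it fails to converge.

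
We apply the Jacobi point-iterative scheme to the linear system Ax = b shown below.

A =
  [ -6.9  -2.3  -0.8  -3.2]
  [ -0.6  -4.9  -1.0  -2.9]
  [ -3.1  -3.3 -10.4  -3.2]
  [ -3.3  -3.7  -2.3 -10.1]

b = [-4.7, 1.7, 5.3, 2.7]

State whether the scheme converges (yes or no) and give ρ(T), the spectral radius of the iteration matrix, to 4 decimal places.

yes, ρ = 0.9189

Diagonal D = diag(-6.9, -4.9, -10.4, -10.1); L, U strict lower/upper.
Jacobi: T = -D⁻¹(L+U), T[2,3] = -(-3.2)/(-10.4) = -0.3077; T[2,2] = 0.
  T[0,:] = [+0.0000, -0.3333, -0.1159, -0.4638]
  T[1,:] = [-0.1224, +0.0000, -0.2041, -0.5918]
  T[2,:] = [-0.2981, -0.3173, +0.0000, -0.3077]
  T[3,:] = [-0.3267, -0.3663, -0.2277, +0.0000]
|roots of det(T-λI)|: 0.9189, 0.4619, 0.2339, 0.2339.
ρ = 0.9189; 0.9189 < 1: convergent.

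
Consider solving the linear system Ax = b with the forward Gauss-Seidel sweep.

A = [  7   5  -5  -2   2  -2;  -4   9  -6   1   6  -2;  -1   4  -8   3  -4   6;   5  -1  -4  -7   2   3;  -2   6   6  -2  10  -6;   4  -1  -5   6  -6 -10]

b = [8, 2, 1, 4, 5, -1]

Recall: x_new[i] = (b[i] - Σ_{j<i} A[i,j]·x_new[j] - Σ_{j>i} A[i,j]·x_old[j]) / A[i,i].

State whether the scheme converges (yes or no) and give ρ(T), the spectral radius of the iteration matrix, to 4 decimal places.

Split A = D + L + U, D = diag(7, 9, -8, -7, 10, -10).
T_GS = -(D+L)⁻¹U: row 0 first, T[0,3] = -(-2)/(7) = +0.2857; later rows by forward substitution.
  T[0,:] = [+0.0000, -0.7143, +0.7143, +0.2857, -0.2857, +0.2857]
  T[1,:] = [+0.0000, -0.3175, +0.9841, +0.0159, -0.7937, +0.3492]
  T[2,:] = [+0.0000, -0.0694, +0.4028, +0.3472, -0.8611, +0.8889]
  T[3,:] = [+0.0000, -0.4252, +0.1395, +0.0034, +0.6871, +0.0748]
  T[4,:] = [+0.0000, +0.0043, -0.6614, -0.1600, +1.0731, -0.0707]
  T[5,:] = [+0.0000, -0.4769, +0.4664, +0.0371, +0.1640, -0.2777]
eigenvalue magnitudes: 1.1910, 0.9560, 0.7221, 0.1220, 0.1220, 0.0000.
ρ = 1.1910; 1.1910 > 1: divergent.

no, ρ = 1.1910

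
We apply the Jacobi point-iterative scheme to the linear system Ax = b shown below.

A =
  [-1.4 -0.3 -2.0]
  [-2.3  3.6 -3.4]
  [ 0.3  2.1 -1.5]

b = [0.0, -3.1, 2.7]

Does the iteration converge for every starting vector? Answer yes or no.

no

A = D + L + U where D = diag(-1.4, 3.6, -1.5).
Jacobi: T = -D⁻¹(L+U), T[0,1] = -(-0.3)/(-1.4) = -0.2143; T[0,0] = 0.
  T[0,:] = [+0.0000  -0.2143  -1.4286]
  T[1,:] = [+0.6389  +0.0000  +0.9444]
  T[2,:] = [+0.2000  +1.4000  +0.0000]
eigenvalue magnitudes: 1.3656, 0.9825, 0.9825.
spectral radius ρ = 1.3656; 1.3656 > 1 ⇒ diverges.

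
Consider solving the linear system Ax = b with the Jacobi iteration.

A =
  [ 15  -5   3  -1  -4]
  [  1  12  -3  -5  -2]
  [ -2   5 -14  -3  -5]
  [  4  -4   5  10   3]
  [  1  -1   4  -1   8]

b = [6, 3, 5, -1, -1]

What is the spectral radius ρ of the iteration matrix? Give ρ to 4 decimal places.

0.8874

A = D + L + U where D = diag(15, 12, -14, 10, 8).
T_J = -D⁻¹(L+U): T[0,3] = -(-1)/(15) = +0.0667; T[0,0] = 0.
  T[0,:] = [+0.0000  +0.3333  -0.2000  +0.0667  +0.2667]
  T[1,:] = [-0.0833  +0.0000  +0.2500  +0.4167  +0.1667]
  T[2,:] = [-0.1429  +0.3571  +0.0000  -0.2143  -0.3571]
  T[3,:] = [-0.4000  +0.4000  -0.5000  +0.0000  -0.3000]
  T[4,:] = [-0.1250  +0.1250  -0.5000  +0.1250  +0.0000]
eigenvalue magnitudes: 0.8874, 0.4711, 0.4095, 0.4095, 0.0841.
spectral radius ρ = 0.8874; 0.8874 < 1: convergent.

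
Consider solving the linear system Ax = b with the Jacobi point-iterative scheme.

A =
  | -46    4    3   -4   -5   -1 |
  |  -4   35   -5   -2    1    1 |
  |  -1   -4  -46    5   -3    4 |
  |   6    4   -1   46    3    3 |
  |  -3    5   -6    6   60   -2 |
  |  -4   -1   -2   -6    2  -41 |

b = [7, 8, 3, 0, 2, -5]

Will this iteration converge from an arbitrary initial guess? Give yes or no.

yes

A = D + L + U where D = diag(-46, 35, -46, 46, 60, -41).
T_J = -D⁻¹(L+U): T[1,2] = -(-5)/(35) = +0.1429; T[1,1] = 0.
  T[0,:] = [+0.0000, +0.0870, +0.0652, -0.0870, -0.1087, -0.0217]
  T[1,:] = [+0.1143, +0.0000, +0.1429, +0.0571, -0.0286, -0.0286]
  T[2,:] = [-0.0217, -0.0870, +0.0000, +0.1087, -0.0652, +0.0870]
  T[3,:] = [-0.1304, -0.0870, +0.0217, +0.0000, -0.0652, -0.0652]
  T[4,:] = [+0.0500, -0.0833, +0.1000, -0.1000, +0.0000, +0.0333]
  T[5,:] = [-0.0976, -0.0244, -0.0488, -0.1463, +0.0488, +0.0000]
moduli |λ_i(T)| = 0.2119, 0.1394, 0.1394, 0.1342, 0.1342, 0.0394.
spectral radius ρ = 0.2119; 0.2119 < 1, so it converges for any x₀.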